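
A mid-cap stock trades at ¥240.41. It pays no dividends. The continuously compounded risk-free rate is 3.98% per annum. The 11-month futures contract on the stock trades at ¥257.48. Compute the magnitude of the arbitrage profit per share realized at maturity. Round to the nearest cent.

Fair futures: F* = S·e^(carry·T), with carry = r = 0.0398
F* = 240.41 · e^(0.0398 × 11/12) = 240.41 · e^0.036483 = 240.41 × 1.037157 = ¥249.3429
Market ¥257.48 > fair ¥249.3429: forward overpriced → cash-and-carry (buy spot, short the forward).
At maturity, profit = |F_mkt − F*| = |257.48 − 249.3429| = ¥8.14 per share

¥8.14 per share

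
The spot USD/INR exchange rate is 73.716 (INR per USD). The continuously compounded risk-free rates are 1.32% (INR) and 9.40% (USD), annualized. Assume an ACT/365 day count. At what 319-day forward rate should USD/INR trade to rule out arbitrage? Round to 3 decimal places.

68.690

F = S·e^((r_INR − r_USD)T) = 73.716 · e^((0.0132 − 0.0940) × 319/365)
= 73.716 · e^-0.070617 = 73.716 × 0.931819
F = 68.690 INR per USD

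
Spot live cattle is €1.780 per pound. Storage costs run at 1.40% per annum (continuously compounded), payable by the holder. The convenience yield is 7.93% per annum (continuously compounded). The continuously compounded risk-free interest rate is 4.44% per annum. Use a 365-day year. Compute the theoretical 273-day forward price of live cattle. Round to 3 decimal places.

€1.752 per pound

Net carry = r + u − y = 0.0444 + 0.0140 − 0.0793 = -0.0209
F = S·e^((r+u−y)T) = 1.780 · e^(-0.0209 × 273/365) = 1.780 · e^-0.015632
= 1.780 × 0.984490 = €1.752 per pound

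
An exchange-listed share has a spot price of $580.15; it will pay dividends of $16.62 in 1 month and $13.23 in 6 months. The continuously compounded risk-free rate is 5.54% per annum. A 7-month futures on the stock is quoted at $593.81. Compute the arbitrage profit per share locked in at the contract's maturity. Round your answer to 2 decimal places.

$24.98 per share

PV(dividends) I = 16.62·e^(−0.0554·1/12) + 13.23·e^(−0.0554·6/12) = 29.4120
Fair futures F* = (S − I)·e^(rT) = (580.15 − 29.4120)·e^0.032317 = 550.7380 × 1.032845 = 568.8270
Market $593.81 > fair 568.8270: forward overpriced → cash-and-carry (borrow at r, buy the stock and collect the dividends, short the forward).
Profit at T = |F_mkt − F*| = |593.81 − 568.8270| = $24.98 per share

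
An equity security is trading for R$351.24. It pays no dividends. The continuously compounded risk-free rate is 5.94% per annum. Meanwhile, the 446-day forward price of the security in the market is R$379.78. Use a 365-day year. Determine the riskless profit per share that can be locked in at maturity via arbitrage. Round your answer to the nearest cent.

R$2.10 per share

Fair forward: F* = S·e^(carry·T), with carry = r = 0.0594
F* = 351.24 · e^(0.0594 × 446/365) = 351.24 · e^0.072582 = 351.24 × 1.075281 = R$377.6817
Market R$379.78 > fair R$377.6817: forward overpriced → cash-and-carry (buy spot, short the forward).
At maturity, profit = |F_mkt − F*| = |379.78 − 377.6817| = R$2.10 per share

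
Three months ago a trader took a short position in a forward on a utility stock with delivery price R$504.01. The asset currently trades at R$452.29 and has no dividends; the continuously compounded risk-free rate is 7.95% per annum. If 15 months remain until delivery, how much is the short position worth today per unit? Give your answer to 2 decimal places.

R$4.04

Current fair forward for the remaining 15 months: F = S·e^(r·T), r = 0.0795
F = 452.29 · e^(0.0795 × 15/12) = 452.29 × 1.104480 = 499.5453
Value of long forward = (F − K)·e^(−rT) = (499.5453 − 504.01) · e^(−0.0795·15/12)
= -4.4647 × 0.905403 = -4.04
Short position value = −(long value) = R$4.04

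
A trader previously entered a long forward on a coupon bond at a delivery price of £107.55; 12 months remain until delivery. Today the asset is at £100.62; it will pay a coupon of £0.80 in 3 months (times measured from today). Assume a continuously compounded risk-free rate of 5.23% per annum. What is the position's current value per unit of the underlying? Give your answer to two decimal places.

PV(remaining coupons) I = 0.80·e^(−0.0523·3/12) = 0.7896
Current forward F = (S − I)·e^(rT) = (100.62 − 0.7896)·e^(0.0523·12/12) = 99.8304 × 1.053692 = 105.1905
Value (long) = (F − K)·e^(−rT) = (105.1905 − 107.55) × 0.949044 = -2.2393
Value = -£2.24

-£2.24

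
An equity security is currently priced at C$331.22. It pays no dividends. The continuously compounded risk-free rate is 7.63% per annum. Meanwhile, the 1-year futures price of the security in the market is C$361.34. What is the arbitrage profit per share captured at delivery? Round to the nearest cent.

C$3.86 per share

Fair futures: F* = S·e^(carry·T), with carry = r = 0.0763
F* = 331.22 · e^(0.0763 × 12/12) = 331.22 · e^0.076300 = 331.22 × 1.079286 = C$357.4811
Market C$361.34 > fair C$357.4811: forward overpriced → cash-and-carry (buy spot, short the forward).
At maturity, profit = |F_mkt − F*| = |361.34 − 357.4811| = C$3.86 per share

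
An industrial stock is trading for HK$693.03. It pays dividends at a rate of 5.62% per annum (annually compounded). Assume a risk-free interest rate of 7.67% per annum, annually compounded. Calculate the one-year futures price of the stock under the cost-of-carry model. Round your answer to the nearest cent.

F = S · (1+r)^T / (1+q)^T
= 693.03 × 1.076700 / 1.056200 = 693.03 × 1.019409
F = HK$706.48

HK$706.48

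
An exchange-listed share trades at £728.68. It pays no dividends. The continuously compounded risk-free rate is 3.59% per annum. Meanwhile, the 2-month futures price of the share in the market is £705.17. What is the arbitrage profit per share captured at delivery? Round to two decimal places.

£27.88 per share

Fair futures: F* = S·e^(carry·T), with carry = r = 0.0359
F* = 728.68 · e^(0.0359 × 2/12) = 728.68 · e^0.005983 = 728.68 × 1.006001 = £733.0528
Market £705.17 < fair £733.0528: forward underpriced → reverse cash-and-carry (short spot, go long the forward).
At maturity, profit = |F_mkt − F*| = |705.17 − 733.0528| = £27.88 per share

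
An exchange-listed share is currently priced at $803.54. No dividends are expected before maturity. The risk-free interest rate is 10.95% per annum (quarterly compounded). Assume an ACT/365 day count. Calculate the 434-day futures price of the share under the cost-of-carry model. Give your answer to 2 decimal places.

$913.68

F = S · (1+r/4)^(4T)
= 803.54 × 1.137064
F = $913.68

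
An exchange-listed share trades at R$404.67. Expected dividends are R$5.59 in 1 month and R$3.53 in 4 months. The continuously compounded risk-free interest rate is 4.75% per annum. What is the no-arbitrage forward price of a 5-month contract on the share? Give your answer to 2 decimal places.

PV(dividends) I = 5.59·e^(−0.0475·1/12) + 3.53·e^(−0.0475·4/12)
I = 5.5679 + 3.4745 = 9.0424
F = (S − I)·e^(rT) = (404.67 − 9.0424) · e^(0.0475·5/12)
= 395.6276 · e^0.019792 = 395.6276 × 1.019989 = R$403.54

R$403.54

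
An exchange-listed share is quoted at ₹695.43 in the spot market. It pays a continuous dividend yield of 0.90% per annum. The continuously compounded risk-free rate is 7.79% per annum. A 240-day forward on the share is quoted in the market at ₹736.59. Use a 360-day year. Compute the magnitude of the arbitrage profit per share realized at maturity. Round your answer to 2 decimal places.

Fair forward: F* = S·e^(carry·T), with carry = (r − q) = 0.0779 − 0.0090 = 0.0689
F* = 695.43 · e^(0.0689 × 240/360) = 695.43 · e^0.045933 = 695.43 × 1.047004 = ₹728.1180
Market ₹736.59 > fair ₹728.1180: forward overpriced → cash-and-carry (buy spot, short the forward).
At maturity, profit = |F_mkt − F*| = |736.59 − 728.1180| = ₹8.47 per share

₹8.47 per share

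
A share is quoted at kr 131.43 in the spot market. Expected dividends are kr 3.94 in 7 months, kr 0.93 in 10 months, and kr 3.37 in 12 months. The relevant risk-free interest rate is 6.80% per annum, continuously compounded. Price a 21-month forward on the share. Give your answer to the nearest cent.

kr 139.24

PV(dividends) I = 3.94·e^(−0.0680·7/12) + 0.93·e^(−0.0680·10/12) + 3.37·e^(−0.0680·12/12)
I = 3.7868 + 0.8788 + 3.1485 = 7.8141
F = (S − I)·e^(rT) = (131.43 − 7.8141) · e^(0.0680·21/12)
= 123.6159 · e^0.119000 = 123.6159 × 1.126370 = kr 139.24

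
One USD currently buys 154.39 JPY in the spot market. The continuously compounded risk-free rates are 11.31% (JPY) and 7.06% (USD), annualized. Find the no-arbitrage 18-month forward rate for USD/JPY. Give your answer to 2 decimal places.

164.55

F = S·e^((r_JPY − r_USD)T) = 154.39 · e^((0.1131 − 0.0706) × 18/12)
= 154.39 · e^0.063750 = 154.39 × 1.065826
F = 164.55 JPY per USD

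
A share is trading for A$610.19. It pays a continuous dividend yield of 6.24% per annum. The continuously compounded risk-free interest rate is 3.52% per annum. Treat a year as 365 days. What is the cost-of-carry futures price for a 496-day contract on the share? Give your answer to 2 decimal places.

F = S·e^((r − q)T) = 610.19 · e^((0.0352 − 0.0624) × 496/365)
= 610.19 · e^-0.036962 = 610.19 × 0.963713
F = A$588.05

A$588.05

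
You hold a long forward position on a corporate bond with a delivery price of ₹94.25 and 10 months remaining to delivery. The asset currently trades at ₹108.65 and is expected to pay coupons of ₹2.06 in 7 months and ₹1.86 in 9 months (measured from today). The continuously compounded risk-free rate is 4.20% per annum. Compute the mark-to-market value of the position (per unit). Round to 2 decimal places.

PV(remaining coupons) I = 2.06·e^(−0.0420·7/12) + 1.86·e^(−0.0420·9/12) = 3.8125
Current forward F = (S − I)·e^(rT) = (108.65 − 3.8125)·e^(0.0420·10/12) = 104.8375 × 1.035620 = 108.5718
Value (long) = (F − K)·e^(−rT) = (108.5718 − 94.25) × 0.965605 = 13.8292
Value = ₹13.83

₹13.83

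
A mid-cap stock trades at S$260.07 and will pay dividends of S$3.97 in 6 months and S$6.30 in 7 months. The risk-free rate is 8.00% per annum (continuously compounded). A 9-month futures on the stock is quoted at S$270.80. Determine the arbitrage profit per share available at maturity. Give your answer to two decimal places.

S$5.08 per share

PV(dividends) I = 3.97·e^(−0.0800·6/12) + 6.30·e^(−0.0800·7/12) = 9.8271
Fair futures F* = (S − I)·e^(rT) = (260.07 − 9.8271)·e^0.060000 = 250.2429 × 1.061837 = 265.7172
Market S$270.80 > fair 265.7172: forward overpriced → cash-and-carry (borrow at r, buy the stock and collect the dividends, short the forward).
Profit at T = |F_mkt − F*| = |270.80 − 265.7172| = S$5.08 per share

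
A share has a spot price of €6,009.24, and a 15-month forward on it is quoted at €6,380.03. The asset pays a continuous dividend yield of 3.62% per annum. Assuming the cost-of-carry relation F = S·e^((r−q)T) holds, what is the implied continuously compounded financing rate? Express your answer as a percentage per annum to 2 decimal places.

8.41%

From F = S·e^((r−q)T): (r − q) = ln(F/S)/T
ln(6380.03/6009.24) = ln(1.061703) = 0.059874
(r − q) = 0.059874 / (15/12) = 0.047899
r = ln(F/S)/T + q = 0.047899 + 0.0362 = 0.084099
r = 8.41%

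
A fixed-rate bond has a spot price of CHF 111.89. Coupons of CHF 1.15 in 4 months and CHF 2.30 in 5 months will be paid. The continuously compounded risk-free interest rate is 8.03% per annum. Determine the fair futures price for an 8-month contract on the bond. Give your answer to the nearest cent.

PV(coupons) I = 1.15·e^(−0.0803·4/12) + 2.30·e^(−0.0803·5/12)
I = 1.1196 + 2.2243 = 3.3439
F = (S − I)·e^(rT) = (111.89 − 3.3439) · e^(0.0803·8/12)
= 108.5461 · e^0.053533 = 108.5461 × 1.054992 = CHF 114.52

CHF 114.52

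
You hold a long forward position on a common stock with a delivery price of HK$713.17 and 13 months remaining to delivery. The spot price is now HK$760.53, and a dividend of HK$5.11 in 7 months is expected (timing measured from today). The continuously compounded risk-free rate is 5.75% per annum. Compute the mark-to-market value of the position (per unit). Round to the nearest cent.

PV(remaining dividends) I = 5.11·e^(−0.0575·7/12) = 4.9414
Current forward F = (S − I)·e^(rT) = (760.53 − 4.9414)·e^(0.0575·13/12) = 755.5886 × 1.064273 = 804.1525
Value (long) = (F − K)·e^(−rT) = (804.1525 − 713.17) × 0.939609 = 85.4880
Value = HK$85.49

HK$85.49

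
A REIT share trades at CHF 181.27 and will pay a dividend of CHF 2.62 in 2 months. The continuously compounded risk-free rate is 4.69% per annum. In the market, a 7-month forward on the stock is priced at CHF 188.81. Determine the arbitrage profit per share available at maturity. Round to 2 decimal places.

PV(dividends) I = 2.62·e^(−0.0469·2/12) = 2.5996
Fair forward F* = (S − I)·e^(rT) = (181.27 − 2.5996)·e^0.027358 = 178.6704 × 1.027736 = 183.6260
Market CHF 188.81 > fair 183.6260: forward overpriced → cash-and-carry (borrow at r, buy the stock and collect the dividends, short the forward).
Profit at T = |F_mkt − F*| = |188.81 − 183.6260| = CHF 5.18 per share

CHF 5.18 per share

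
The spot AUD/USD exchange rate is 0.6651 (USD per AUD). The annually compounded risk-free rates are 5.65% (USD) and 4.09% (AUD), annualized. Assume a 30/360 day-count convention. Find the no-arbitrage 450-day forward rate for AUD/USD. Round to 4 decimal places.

0.6776

By covered interest parity, F = S · (1+r_USD)^T / (1+r_AUD)^T
= 0.6651 × 1.071117 / 1.051384 = 0.6651 × 1.018769
F = 0.6776 USD per AUD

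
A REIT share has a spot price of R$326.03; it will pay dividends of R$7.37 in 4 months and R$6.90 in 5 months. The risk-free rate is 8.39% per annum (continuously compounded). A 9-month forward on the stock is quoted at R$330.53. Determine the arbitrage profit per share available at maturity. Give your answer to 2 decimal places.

R$1.95 per share

PV(dividends) I = 7.37·e^(−0.0839·4/12) + 6.90·e^(−0.0839·5/12) = 13.8297
Fair forward F* = (S − I)·e^(rT) = (326.03 − 13.8297)·e^0.062925 = 312.2003 × 1.064947 = 332.4768
Market R$330.53 < fair 332.4768: forward underpriced → reverse cash-and-carry (short the stock, invest proceeds at r, pay the dividends, go long the forward).
Profit at T = |F_mkt − F*| = |330.53 − 332.4768| = R$1.95 per share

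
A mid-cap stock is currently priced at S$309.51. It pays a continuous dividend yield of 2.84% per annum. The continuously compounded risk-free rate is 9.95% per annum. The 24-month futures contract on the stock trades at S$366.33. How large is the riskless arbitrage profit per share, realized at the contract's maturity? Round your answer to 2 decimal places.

Fair futures: F* = S·e^(carry·T), with carry = (r − q) = 0.0995 − 0.0284 = 0.0711
F* = 309.51 · e^(0.0711 × 24/12) = 309.51 · e^0.142200 = 309.51 × 1.152807 = S$356.8053
Market S$366.33 > fair S$356.8053: forward overpriced → cash-and-carry (buy spot, short the forward).
At maturity, profit = |F_mkt − F*| = |366.33 − 356.8053| = S$9.52 per share

S$9.52 per share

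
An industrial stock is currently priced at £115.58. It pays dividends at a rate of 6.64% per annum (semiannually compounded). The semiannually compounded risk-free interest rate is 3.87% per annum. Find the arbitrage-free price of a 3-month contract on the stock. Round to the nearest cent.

F = S · (1+r/2)^(2T) / (1+q/2)^(2T)
= 115.58 × 1.009629 / 1.016464 = 115.58 × 0.993276
F = £114.80

£114.80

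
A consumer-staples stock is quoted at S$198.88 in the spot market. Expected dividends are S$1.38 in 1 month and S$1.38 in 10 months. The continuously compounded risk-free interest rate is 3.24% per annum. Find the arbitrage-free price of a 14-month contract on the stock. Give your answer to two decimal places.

S$203.72

PV(dividends) I = 1.38·e^(−0.0324·1/12) + 1.38·e^(−0.0324·10/12)
I = 1.3763 + 1.3432 = 2.7195
F = (S − I)·e^(rT) = (198.88 − 2.7195) · e^(0.0324·14/12)
= 196.1605 · e^0.037800 = 196.1605 × 1.038524 = S$203.72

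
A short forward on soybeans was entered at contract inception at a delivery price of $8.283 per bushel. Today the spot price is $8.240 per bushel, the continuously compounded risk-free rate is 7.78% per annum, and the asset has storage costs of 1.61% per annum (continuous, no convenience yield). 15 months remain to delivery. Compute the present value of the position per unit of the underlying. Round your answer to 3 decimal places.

-$0.892 per bushel

Current fair forward for the remaining 15 months: F = S·e^((r + u)·T), (r + u) = 0.0778 + 0.0161 = 0.0939
F = 8.240 · e^(0.0939 × 15/12) = 8.240 × 1.124541 = 9.2662
Value of long forward = (F − K)·e^(−rT) = (9.2662 − 8.283) · e^(−0.0778·15/12)
= 0.9832 × 0.907329 = 0.892
Short position value = −(long value) = -$0.892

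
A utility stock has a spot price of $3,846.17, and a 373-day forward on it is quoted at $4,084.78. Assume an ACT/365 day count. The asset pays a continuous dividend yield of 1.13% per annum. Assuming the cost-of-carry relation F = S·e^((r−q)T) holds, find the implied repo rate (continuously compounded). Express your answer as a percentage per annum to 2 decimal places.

From F = S·e^((r−q)T): (r − q) = ln(F/S)/T
ln(4084.78/3846.17) = ln(1.062038) = 0.060190
(r − q) = 0.060190 / (373/365) = 0.058899
r = ln(F/S)/T + q = 0.058899 + 0.0113 = 0.070199
r = 7.02%

7.02%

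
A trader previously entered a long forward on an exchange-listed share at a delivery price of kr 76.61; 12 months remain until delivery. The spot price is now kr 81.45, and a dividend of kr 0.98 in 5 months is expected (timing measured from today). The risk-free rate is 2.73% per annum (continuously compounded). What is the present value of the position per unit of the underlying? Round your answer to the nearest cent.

PV(remaining dividends) I = 0.98·e^(−0.0273·5/12) = 0.9689
Current forward F = (S − I)·e^(rT) = (81.45 − 0.9689)·e^(0.0273·12/12) = 80.4811 × 1.027676 = 82.7085
Value (long) = (F − K)·e^(−rT) = (82.7085 − 76.61) × 0.973069 = 5.9343
Value = kr 5.93

kr 5.93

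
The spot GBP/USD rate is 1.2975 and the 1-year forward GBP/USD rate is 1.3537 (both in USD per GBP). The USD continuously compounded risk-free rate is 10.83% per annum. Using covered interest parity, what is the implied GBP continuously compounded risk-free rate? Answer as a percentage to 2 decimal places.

F = S·e^((r_USD − r_GBP)T) ⇒ r_GBP = r_USD − ln(F/S)/T
ln(1.3537/1.2975) = 0.042402; /(1) = 0.042402
r_GBP = 0.1083 − 0.042402 = 0.065898
r_GBP = 6.59%

6.59%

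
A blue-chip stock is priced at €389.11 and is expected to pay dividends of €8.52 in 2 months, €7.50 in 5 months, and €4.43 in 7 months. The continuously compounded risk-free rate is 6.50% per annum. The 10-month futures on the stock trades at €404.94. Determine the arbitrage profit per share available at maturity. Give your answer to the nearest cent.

PV(dividends) I = 8.52·e^(−0.0650·2/12) + 7.50·e^(−0.0650·5/12) + 4.43·e^(−0.0650·7/12) = 19.9930
Fair futures F* = (S − I)·e^(rT) = (389.11 − 19.9930)·e^0.054167 = 369.1170 × 1.055661 = 389.6624
Market €404.94 > fair 389.6624: forward overpriced → cash-and-carry (borrow at r, buy the stock and collect the dividends, short the forward).
Profit at T = |F_mkt − F*| = |404.94 − 389.6624| = €15.28 per share

€15.28 per share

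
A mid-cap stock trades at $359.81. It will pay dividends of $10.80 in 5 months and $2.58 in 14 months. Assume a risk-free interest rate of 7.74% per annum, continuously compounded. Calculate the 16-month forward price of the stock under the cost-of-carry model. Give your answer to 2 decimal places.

$384.72

PV(dividends) I = 10.80·e^(−0.0774·5/12) + 2.58·e^(−0.0774·14/12)
I = 10.4573 + 2.3572 = 12.8145
F = (S − I)·e^(rT) = (359.81 − 12.8145) · e^(0.0774·16/12)
= 346.9955 · e^0.103200 = 346.9955 × 1.108713 = $384.72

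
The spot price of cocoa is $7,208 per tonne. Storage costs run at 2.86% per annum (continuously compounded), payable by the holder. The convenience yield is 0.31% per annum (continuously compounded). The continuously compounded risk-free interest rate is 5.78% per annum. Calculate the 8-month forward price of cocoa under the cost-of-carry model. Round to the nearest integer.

$7,620 per tonne

Net carry = r + u − y = 0.0578 + 0.0286 − 0.0031 = 0.0833
F = S·e^((r+u−y)T) = 7208 · e^(0.0833 × 8/12) = 7208 · e^0.055533
= 7208 × 1.057104 = $7,620 per tonne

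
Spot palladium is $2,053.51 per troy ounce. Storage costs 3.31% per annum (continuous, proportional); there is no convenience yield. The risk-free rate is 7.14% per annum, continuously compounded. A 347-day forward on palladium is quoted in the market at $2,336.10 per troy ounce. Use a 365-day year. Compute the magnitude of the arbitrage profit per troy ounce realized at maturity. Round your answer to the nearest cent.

$68.10 per troy ounce

Fair forward: F* = S·e^(carry·T), with carry = (r + u) = 0.0714 + 0.0331 = 0.1045
F* = 2053.51 · e^(0.1045 × 347/365) = 2053.51 · e^0.09934658 = 2053.51 × 1.10444901 = $2267.9971
Market $2336.10 > fair $2267.9971: forward overpriced → cash-and-carry (buy spot, short the forward).
At maturity, profit = |F_mkt − F*| = |2336.10 − 2267.9971| = $68.10 per troy ounce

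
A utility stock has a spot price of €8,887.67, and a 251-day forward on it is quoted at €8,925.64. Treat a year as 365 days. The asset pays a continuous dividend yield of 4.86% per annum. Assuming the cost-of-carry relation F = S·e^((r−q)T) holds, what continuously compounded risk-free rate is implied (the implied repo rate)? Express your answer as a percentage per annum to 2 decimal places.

From F = S·e^((r−q)T): (r − q) = ln(F/S)/T
ln(8925.64/8887.67) = ln(1.004272) = 0.004263
(r − q) = 0.004263 / (251/365) = 0.006199
r = ln(F/S)/T + q = 0.006199 + 0.0486 = 0.054799
r = 5.48%

5.48%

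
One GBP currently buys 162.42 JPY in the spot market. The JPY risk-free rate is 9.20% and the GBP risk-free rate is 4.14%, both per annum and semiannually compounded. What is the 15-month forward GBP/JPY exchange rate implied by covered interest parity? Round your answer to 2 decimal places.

172.67

By covered interest parity, F = S · (1+r_JPY/2)^(2T) / (1+r_GBP/2)^(2T)
= 162.42 × 1.118998 / 1.052556 = 162.42 × 1.063124
F = 172.67 JPY per GBP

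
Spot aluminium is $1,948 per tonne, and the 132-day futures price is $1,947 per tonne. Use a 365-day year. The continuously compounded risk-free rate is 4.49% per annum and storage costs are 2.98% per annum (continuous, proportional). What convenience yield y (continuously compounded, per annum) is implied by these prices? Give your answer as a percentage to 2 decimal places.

7.61%

F = S·e^((r+u−y)T) ⇒ (r+u−y) = ln(F/S)/T
ln(1947/1948) = -0.000513; /T ⇒ -0.001419
y = r + u − ln(F/S)/T = 0.0449 + 0.0298 + 0.001419 = 0.076119
y = 7.61%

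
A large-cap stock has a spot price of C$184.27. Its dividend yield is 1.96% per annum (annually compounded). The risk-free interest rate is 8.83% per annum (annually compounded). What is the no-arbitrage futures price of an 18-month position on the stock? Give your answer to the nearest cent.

C$203.20

F = S · (1+r)^T / (1+q)^T
= 184.27 × 1.135332 / 1.029544 = 184.27 × 1.102752
F = C$203.20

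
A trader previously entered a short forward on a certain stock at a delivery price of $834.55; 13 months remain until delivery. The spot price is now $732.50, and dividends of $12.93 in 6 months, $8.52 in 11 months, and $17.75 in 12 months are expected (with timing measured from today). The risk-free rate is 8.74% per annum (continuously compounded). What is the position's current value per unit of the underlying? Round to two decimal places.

$63.16

PV(remaining dividends) I = 12.93·e^(−0.0874·6/12) + 8.52·e^(−0.0874·11/12) + 17.75·e^(−0.0874·12/12) = 36.5057
Current forward F = (S − I)·e^(rT) = (732.50 − 36.5057)·e^(0.0874·13/12) = 695.9943 × 1.099311 = 765.1142
Value (long) = (F − K)·e^(−rT) = (765.1142 − 834.55) × 0.909661 = -63.1630
Short position value = −(long value) = $63.16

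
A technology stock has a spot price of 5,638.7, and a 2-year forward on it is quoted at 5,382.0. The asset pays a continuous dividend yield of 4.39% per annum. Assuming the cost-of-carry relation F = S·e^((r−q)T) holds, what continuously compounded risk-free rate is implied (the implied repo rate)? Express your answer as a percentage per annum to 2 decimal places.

2.06%

From F = S·e^((r−q)T): (r − q) = ln(F/S)/T
ln(5382.0/5638.7) = ln(0.954475) = -0.046594
(r − q) = -0.046594 / (2) = -0.023297
r = ln(F/S)/T + q = -0.023297 + 0.0439 = 0.020603
r = 2.06%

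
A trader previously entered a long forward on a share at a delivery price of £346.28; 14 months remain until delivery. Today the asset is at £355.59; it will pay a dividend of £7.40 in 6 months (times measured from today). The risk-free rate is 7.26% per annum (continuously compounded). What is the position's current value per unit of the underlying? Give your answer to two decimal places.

£30.30

PV(remaining dividends) I = 7.40·e^(−0.0726·6/12) = 7.1362
Current forward F = (S − I)·e^(rT) = (355.59 − 7.1362)·e^(0.0726·14/12) = 348.4538 × 1.088391 = 379.2540
Value (long) = (F − K)·e^(−rT) = (379.2540 − 346.28) × 0.918788 = 30.2961
Value = £30.30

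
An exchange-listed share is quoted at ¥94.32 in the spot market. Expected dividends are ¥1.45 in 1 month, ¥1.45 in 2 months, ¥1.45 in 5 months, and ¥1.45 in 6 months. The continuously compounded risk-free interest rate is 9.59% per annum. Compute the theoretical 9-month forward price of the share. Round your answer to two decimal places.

¥95.29

PV(dividends) I = 1.45·e^(−0.0959·1/12) + 1.45·e^(−0.0959·2/12) + 1.45·e^(−0.0959·5/12) + 1.45·e^(−0.0959·6/12)
I = 1.4385 + 1.4270 + 1.3932 + 1.3821 = 5.6408
F = (S − I)·e^(rT) = (94.32 − 5.6408) · e^(0.0959·9/12)
= 88.6792 · e^0.071925 = 88.6792 × 1.074575 = ¥95.29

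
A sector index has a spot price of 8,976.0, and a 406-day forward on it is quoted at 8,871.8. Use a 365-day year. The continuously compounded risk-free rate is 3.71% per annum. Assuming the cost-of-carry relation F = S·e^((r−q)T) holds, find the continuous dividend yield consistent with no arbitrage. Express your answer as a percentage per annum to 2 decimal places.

4.76%

From F = S·e^((r−q)T): (r − q) = ln(F/S)/T
ln(8871.8/8976.0) = ln(0.988391) = -0.011677
(r − q) = -0.011677 / (406/365) = -0.010498
q = r − ln(F/S)/T = 0.0371 + 0.010498 = 0.047598
q = 4.76%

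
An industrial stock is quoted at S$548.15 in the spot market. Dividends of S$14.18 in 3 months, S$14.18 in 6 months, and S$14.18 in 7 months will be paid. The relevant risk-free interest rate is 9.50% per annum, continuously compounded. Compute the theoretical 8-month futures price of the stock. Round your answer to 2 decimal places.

PV(dividends) I = 14.18·e^(−0.0950·3/12) + 14.18·e^(−0.0950·6/12) + 14.18·e^(−0.0950·7/12)
I = 13.8472 + 13.5222 + 13.4156 = 40.7850
F = (S − I)·e^(rT) = (548.15 − 40.7850) · e^(0.0950·8/12)
= 507.3650 · e^0.063333 = 507.3650 × 1.065382 = S$540.54

S$540.54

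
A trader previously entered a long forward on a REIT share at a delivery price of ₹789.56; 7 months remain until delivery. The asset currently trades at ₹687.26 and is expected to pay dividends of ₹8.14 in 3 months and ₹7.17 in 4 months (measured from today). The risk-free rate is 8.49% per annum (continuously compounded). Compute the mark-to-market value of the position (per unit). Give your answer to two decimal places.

-₹79.09

PV(remaining dividends) I = 8.14·e^(−0.0849·3/12) + 7.17·e^(−0.0849·4/12) = 14.9390
Current forward F = (S − I)·e^(rT) = (687.26 − 14.9390)·e^(0.0849·7/12) = 672.3210 × 1.050772 = 706.4561
Value (long) = (F − K)·e^(−rT) = (706.4561 − 789.56) × 0.951681 = -79.0884
Value = -₹79.09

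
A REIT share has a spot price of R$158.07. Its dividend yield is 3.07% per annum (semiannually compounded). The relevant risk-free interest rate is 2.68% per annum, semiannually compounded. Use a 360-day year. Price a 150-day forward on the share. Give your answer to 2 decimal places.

F = S · (1+r/2)^(2T) / (1+q/2)^(2T)
= 158.07 × 1.011154 / 1.012775 = 158.07 × 0.998399
F = R$157.82

R$157.82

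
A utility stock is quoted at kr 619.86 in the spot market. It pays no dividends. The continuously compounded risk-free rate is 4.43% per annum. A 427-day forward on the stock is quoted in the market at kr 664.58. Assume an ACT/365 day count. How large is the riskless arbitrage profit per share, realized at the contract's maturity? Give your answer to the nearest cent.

kr 11.75 per share

Fair forward: F* = S·e^(carry·T), with carry = r = 0.0443
F* = 619.86 · e^(0.0443 × 427/365) = 619.86 · e^0.051825 = 619.86 × 1.053191 = kr 652.8310
Market kr 664.58 > fair kr 652.8310: forward overpriced → cash-and-carry (buy spot, short the forward).
At maturity, profit = |F_mkt − F*| = |664.58 − 652.8310| = kr 11.75 per share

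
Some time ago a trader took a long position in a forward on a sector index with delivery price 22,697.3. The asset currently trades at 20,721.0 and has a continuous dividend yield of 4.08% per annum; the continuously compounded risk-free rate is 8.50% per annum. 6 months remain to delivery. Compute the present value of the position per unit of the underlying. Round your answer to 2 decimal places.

-1450.30

Current fair forward for the remaining 6 months: F = S·e^((r − q)·T), (r − q) = 0.0850 − 0.0408 = 0.0442
F = 20721.0 · e^(0.0442 × 6/12) = 20721.0 × 1.02234601 = 21184.0317
Value of long forward = (F − K)·e^(−rT) = (21184.0317 − 22697.3) · e^(−0.0850·6/12)
= -1513.2683 × 0.95839047 = -1450.30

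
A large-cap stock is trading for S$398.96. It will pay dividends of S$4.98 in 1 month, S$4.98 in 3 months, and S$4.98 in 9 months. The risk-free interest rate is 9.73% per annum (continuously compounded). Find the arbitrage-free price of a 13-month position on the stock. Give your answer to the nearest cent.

S$427.28

PV(dividends) I = 4.98·e^(−0.0973·1/12) + 4.98·e^(−0.0973·3/12) + 4.98·e^(−0.0973·9/12)
I = 4.9398 + 4.8603 + 4.6295 = 14.4296
F = (S − I)·e^(rT) = (398.96 − 14.4296) · e^(0.0973·13/12)
= 384.5304 · e^0.105408 = 384.5304 × 1.111164 = S$427.28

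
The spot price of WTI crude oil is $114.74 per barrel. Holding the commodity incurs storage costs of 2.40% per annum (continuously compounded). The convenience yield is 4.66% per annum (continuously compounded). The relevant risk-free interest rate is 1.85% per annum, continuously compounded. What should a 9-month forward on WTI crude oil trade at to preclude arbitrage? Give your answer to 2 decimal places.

Net carry = r + u − y = 0.0185 + 0.0240 − 0.0466 = -0.0041
F = S·e^((r+u−y)T) = 114.74 · e^(-0.0041 × 9/12) = 114.74 · e^-0.003075
= 114.74 × 0.996930 = $114.39 per barrel

$114.39 per barrel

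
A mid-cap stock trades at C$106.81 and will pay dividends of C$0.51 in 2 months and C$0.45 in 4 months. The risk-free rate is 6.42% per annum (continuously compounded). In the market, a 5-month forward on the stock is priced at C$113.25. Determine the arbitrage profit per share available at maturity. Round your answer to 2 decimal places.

PV(dividends) I = 0.51·e^(−0.0642·2/12) + 0.45·e^(−0.0642·4/12) = 0.9450
Fair forward F* = (S − I)·e^(rT) = (106.81 − 0.9450)·e^0.026750 = 105.8650 × 1.027111 = 108.7351
Market C$113.25 > fair 108.7351: forward overpriced → cash-and-carry (borrow at r, buy the stock and collect the dividends, short the forward).
Profit at T = |F_mkt − F*| = |113.25 − 108.7351| = C$4.51 per share

C$4.51 per share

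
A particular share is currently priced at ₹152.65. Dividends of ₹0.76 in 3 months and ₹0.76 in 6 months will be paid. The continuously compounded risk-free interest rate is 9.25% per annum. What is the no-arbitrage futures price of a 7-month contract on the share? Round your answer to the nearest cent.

PV(dividends) I = 0.76·e^(−0.0925·3/12) + 0.76·e^(−0.0925·6/12)
I = 0.7426 + 0.7257 = 1.4683
F = (S − I)·e^(rT) = (152.65 − 1.4683) · e^(0.0925·7/12)
= 151.1817 · e^0.053958 = 151.1817 × 1.055440 = ₹159.56

₹159.56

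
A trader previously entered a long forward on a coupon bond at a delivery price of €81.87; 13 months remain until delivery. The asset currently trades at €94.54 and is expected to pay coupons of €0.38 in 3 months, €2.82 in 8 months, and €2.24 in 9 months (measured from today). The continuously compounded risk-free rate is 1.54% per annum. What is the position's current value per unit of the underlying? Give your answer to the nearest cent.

PV(remaining coupons) I = 0.38·e^(−0.0154·3/12) + 2.82·e^(−0.0154·8/12) + 2.24·e^(−0.0154·9/12) = 5.3840
Current forward F = (S − I)·e^(rT) = (94.54 − 5.3840)·e^(0.0154·13/12) = 89.1560 × 1.016823 = 90.6559
Value (long) = (F − K)·e^(−rT) = (90.6559 − 81.87) × 0.983455 = 8.6405
Value = €8.64

€8.64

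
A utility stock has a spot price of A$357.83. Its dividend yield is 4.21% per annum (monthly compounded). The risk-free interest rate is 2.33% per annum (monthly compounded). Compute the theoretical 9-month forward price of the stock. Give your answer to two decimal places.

A$352.83

F = S · (1+r/12)^(12T) / (1+q/12)^(12T)
= 357.83 × 1.017611 / 1.032022 = 357.83 × 0.986036
F = A$352.83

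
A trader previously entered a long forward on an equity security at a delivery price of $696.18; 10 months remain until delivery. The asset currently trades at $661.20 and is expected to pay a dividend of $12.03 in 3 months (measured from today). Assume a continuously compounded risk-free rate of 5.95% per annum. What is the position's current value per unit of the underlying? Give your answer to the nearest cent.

-$13.16

PV(remaining dividends) I = 12.03·e^(−0.0595·3/12) = 11.8524
Current forward F = (S − I)·e^(rT) = (661.20 − 11.8524)·e^(0.0595·10/12) = 649.3476 × 1.050833 = 682.3559
Value (long) = (F − K)·e^(−rT) = (682.3559 − 696.18) × 0.951626 = -13.1554
Value = -$13.16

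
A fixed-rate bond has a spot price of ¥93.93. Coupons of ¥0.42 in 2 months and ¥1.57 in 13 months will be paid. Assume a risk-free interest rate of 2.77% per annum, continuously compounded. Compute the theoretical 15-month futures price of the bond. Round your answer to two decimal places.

PV(coupons) I = 0.42·e^(−0.0277·2/12) + 1.57·e^(−0.0277·13/12)
I = 0.4181 + 1.5236 = 1.9417
F = (S − I)·e^(rT) = (93.93 − 1.9417) · e^(0.0277·15/12)
= 91.9883 · e^0.034625 = 91.9883 × 1.035231 = ¥95.23

¥95.23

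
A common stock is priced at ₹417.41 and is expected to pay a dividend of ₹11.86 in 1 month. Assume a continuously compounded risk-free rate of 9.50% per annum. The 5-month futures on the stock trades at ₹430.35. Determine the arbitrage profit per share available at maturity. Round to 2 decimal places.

₹8.33 per share

PV(dividends) I = 11.86·e^(−0.0950·1/12) = 11.7665
Fair futures F* = (S − I)·e^(rT) = (417.41 − 11.7665)·e^0.039583 = 405.6435 × 1.040377 = 422.0222
Market ₹430.35 > fair 422.0222: forward overpriced → cash-and-carry (borrow at r, buy the stock and collect the dividends, short the forward).
Profit at T = |F_mkt − F*| = |430.35 − 422.0222| = ₹8.33 per share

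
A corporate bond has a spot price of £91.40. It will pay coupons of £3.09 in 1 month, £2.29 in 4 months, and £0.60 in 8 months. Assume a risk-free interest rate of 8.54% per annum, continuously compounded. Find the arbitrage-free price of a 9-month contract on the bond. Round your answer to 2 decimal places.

£91.20

PV(coupons) I = 3.09·e^(−0.0854·1/12) + 2.29·e^(−0.0854·4/12) + 0.60·e^(−0.0854·8/12)
I = 3.0681 + 2.2257 + 0.5668 = 5.8606
F = (S − I)·e^(rT) = (91.40 − 5.8606) · e^(0.0854·9/12)
= 85.5394 · e^0.064050 = 85.5394 × 1.066146 = £91.20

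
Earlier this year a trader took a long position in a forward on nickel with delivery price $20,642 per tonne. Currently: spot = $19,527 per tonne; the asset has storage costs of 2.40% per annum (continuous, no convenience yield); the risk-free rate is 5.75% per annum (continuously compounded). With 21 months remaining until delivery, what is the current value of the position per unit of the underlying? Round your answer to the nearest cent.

Current fair forward for the remaining 21 months: F = S·e^((r + u)·T), (r + u) = 0.0575 + 0.0240 = 0.0815
F = 19527 · e^(0.0815 × 21/12) = 19527 × 1.15329723 = 22520.4350
Value of long forward = (F − K)·e^(−rT) = (22520.4350 − 20642) · e^(−0.0575·21/12)
= 1878.4350 × 0.90427207 = 1698.62

$1698.62 per tonne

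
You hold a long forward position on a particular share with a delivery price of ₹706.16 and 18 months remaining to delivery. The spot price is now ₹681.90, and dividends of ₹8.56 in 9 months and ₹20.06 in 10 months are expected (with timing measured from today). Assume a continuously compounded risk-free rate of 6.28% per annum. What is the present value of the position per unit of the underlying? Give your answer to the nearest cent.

₹12.02

PV(remaining dividends) I = 8.56·e^(−0.0628·9/12) + 20.06·e^(−0.0628·10/12) = 27.2034
Current forward F = (S − I)·e^(rT) = (681.90 − 27.2034)·e^(0.0628·18/12) = 654.6966 × 1.098779 = 719.3669
Value (long) = (F − K)·e^(−rT) = (719.3669 − 706.16) × 0.910101 = 12.0196
Value = ₹12.02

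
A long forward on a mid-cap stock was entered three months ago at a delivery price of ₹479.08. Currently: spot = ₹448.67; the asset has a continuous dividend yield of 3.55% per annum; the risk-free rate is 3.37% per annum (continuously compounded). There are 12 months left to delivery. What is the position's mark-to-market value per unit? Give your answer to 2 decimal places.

Current fair forward for the remaining 12 months: F = S·e^((r − q)·T), (r − q) = 0.0337 − 0.0355 = -0.0018
F = 448.67 · e^(-0.0018 × 12/12) = 448.67 × 0.998202 = 447.8633
Value of long forward = (F − K)·e^(−rT) = (447.8633 − 479.08) · e^(−0.0337·12/12)
= -31.2167 × 0.966862 = -30.18

-₹30.18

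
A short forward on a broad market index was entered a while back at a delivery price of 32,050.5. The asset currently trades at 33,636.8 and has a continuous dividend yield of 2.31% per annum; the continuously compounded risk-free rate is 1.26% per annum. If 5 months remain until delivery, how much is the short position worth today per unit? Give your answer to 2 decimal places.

-1431.92

Current fair forward for the remaining 5 months: F = S·e^((r − q)·T), (r − q) = 0.0126 − 0.0231 = -0.0105
F = 33636.8 · e^(-0.0105 × 5/12) = 33636.8 × 0.99563456 = 33489.9606
Value of long forward = (F − K)·e^(−rT) = (33489.9606 − 32050.5) · e^(−0.0126·5/12)
= 1439.4606 × 0.99476376 = 1431.92
Short position value = −(long value) = -1431.92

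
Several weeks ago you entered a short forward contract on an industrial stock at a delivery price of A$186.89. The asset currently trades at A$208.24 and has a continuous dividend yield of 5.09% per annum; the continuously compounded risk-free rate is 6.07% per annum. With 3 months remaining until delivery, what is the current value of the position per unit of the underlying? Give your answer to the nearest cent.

-A$21.53

Current fair forward for the remaining 3 months: F = S·e^((r − q)·T), (r − q) = 0.0607 − 0.0509 = 0.0098
F = 208.24 · e^(0.0098 × 3/12) = 208.24 × 1.002453 = 208.7508
Value of long forward = (F − K)·e^(−rT) = (208.7508 − 186.89) · e^(−0.0607·3/12)
= 21.8608 × 0.984940 = 21.53
Short position value = −(long value) = -A$21.53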